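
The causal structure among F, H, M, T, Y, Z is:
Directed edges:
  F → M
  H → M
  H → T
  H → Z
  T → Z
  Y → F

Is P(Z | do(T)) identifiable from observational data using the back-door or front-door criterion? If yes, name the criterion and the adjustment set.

desc(T)\{T}={Z}; candidates ⊆ {F,H,M,Y}.
size 0: {}; under {} T still reaches {H,M,Z} ∋ Z.
{H}: T⊥Z given {H} in G with T→· removed — back-door holds.
P(Z|do(T)) = Σ_{H} P(Z|T,H)·P(H).

P(Z|do(T)): backdoor, adjust for {H}.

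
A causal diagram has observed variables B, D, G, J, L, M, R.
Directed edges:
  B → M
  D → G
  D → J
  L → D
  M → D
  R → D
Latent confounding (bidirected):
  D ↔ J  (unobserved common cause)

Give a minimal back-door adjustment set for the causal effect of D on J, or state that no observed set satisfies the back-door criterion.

D→J: no observed back-door set.

desc(D)\{D}={G,J}; candidates ⊆ {B,L,M,R}.
D↔J: latent back-door arc(s) into D.
size 0: {}; under {} D still reaches {B,J,L,M,R} ∋ J.
size 1: {B}, {L}, {M} …(+1); under {B} D still reaches {J,L,M,R} ∋ J.
size 2: {B,L}, {B,M}, {B,R} …(+3); under {B,L} D still reaches {J,M,R} ∋ J.
D↔J cannot be blocked by any observed set — no back-door set.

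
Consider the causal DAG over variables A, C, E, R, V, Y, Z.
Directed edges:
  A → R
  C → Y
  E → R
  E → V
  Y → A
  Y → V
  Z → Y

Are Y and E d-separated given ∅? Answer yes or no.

Yes — Y ⊥ E | ∅.

Bayes-Ball from Y | ∅ reaches {A,C,R,V,Z}.
E ∉ reach(Y|∅) ⇒ Y ⊥ E | ∅.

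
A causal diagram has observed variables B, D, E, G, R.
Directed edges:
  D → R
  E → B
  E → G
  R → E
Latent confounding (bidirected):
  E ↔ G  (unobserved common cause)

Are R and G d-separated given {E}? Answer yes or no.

Bayes-Ball from R | {E} reaches {D,G}.
G ∈ reach(R|{E}) ⇒ R ⊥̸ G | {E}.

No — R and G are d-connected given {E}.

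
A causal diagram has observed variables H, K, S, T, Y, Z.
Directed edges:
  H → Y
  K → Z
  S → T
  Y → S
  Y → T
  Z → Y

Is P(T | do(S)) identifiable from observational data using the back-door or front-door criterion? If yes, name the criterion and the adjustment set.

P(T|do(S)): backdoor, adjust for {Y}.

desc(S)\{S}={T}; candidates ⊆ {H,K,Y,Z}.
size 0: {}; under {} S still reaches {H,K,T,Y,Z} ∋ T.
{Y}: S⊥T given {Y} in G with S→· removed — back-door holds.
P(T|do(S)) = Σ_{Y} P(T|S,Y)·P(Y).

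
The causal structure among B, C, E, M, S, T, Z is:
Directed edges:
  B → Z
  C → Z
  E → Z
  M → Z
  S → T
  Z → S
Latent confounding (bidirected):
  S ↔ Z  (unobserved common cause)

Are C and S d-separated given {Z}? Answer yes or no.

Bayes-Ball from C | {Z} reaches {B,E,M,S,T}.
S ∈ reach(C|{Z}) ⇒ C ⊥̸ S | {Z}.

No — C and S are d-connected given {Z}.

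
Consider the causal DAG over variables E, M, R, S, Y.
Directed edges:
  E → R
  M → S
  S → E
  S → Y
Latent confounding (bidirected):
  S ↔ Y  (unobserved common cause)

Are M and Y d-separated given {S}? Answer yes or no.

Bayes-Ball from M | {S} reaches {Y}.
Y ∈ reach(M|{S}) ⇒ M ⊥̸ Y | {S}.

No — M and Y are d-connected given {S}.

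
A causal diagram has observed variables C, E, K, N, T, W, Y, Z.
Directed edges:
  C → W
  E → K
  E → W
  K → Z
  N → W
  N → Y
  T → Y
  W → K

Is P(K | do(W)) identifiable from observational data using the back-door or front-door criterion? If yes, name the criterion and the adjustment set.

desc(W)\{W}={K,Z}; candidates ⊆ {C,E,N,T,Y}.
size 0: {}; under {} W still reaches {C,E,K,N,Y,Z} ∋ K.
{E}: W⊥K given {E} in G with W→· removed — back-door holds.
P(K|do(W)) = Σ_{E} P(K|W,E)·P(E).

P(K|do(W)): backdoor, adjust for {E}.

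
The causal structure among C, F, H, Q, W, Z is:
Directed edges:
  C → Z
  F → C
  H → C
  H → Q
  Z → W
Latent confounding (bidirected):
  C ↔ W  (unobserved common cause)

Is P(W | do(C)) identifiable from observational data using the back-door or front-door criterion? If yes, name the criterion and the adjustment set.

desc(C)\{C}={W,Z}; candidates ⊆ {F,H,Q}.
C↔W: latent back-door arc(s) into C.
size 0: {}; under {} C still reaches {F,H,Q,W} ∋ W.
size 1: {F}, {H}, {Q}; under {F} C still reaches {H,Q,W} ∋ W.
size 2: {F,H}, {F,Q}, {H,Q}; under {F,H} C still reaches {W} ∋ W.
C↔W cannot be blocked by any observed set — no back-door set.
{Z}: (i) intercepts every directed C→W path; (ii) no back-door C→{Z}; (iii) {C} blocks every back-door {Z}→W. Front-door holds.
P(W|do(C)) = Σ_{Z} P(Z|C) Σ_{C'} P(W|Z,C')P(C').

P(W|do(C)): frontdoor, adjust for {Z}.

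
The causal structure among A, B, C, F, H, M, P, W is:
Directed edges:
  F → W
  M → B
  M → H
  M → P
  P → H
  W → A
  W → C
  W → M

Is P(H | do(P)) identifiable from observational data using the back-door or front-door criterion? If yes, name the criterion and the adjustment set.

desc(P)\{P}={H}; candidates ⊆ {A,B,C,F,M,W}.
size 0: {}; under {} P still reaches {A,B,C,F,H,M,W} ∋ H.
{M}: P⊥H given {M} in G with P→· removed — back-door holds.
P(H|do(P)) = Σ_{M} P(H|P,M)·P(M).

P(H|do(P)): backdoor, adjust for {M}.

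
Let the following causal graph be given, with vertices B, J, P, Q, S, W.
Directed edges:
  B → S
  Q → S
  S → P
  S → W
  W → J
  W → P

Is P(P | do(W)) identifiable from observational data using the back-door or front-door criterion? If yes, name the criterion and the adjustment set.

desc(W)\{W}={J,P}; candidates ⊆ {B,Q,S}.
size 0: {}; under {} W still reaches {B,P,Q,S} ∋ P.
{S}: W⊥P given {S} in G with W→· removed — back-door holds.
P(P|do(W)) = Σ_{S} P(P|W,S)·P(S).

P(P|do(W)): backdoor, adjust for {S}.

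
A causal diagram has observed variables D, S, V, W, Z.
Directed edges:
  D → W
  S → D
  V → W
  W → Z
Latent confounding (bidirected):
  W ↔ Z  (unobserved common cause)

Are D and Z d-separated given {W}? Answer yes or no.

No — D and Z are d-connected given {W}.

Bayes-Ball from D | {W} reaches {S,V,Z}.
Z ∈ reach(D|{W}) ⇒ D ⊥̸ Z | {W}.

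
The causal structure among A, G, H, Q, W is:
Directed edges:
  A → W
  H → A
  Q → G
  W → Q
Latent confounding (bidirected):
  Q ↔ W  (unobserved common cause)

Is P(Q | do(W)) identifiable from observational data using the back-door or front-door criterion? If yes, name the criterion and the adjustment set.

desc(W)\{W}={G,Q}; candidates ⊆ {A,H}.
W↔Q: latent back-door arc(s) into W.
size 0: {}; under {} W still reaches {A,G,H,Q} ∋ Q.
size 1: {A}, {H}; under {A} W still reaches {G,Q} ∋ Q.
size 2: {A,H}; under {A,H} W still reaches {G,Q} ∋ Q.
W↔Q cannot be blocked by any observed set — no back-door set.
No mediator lies on a directed W→…→Q path.
Neither criterion identifies P(Q|do(W)) in this graph.

P(Q|do(W)): not identifiable (no BD/FD set).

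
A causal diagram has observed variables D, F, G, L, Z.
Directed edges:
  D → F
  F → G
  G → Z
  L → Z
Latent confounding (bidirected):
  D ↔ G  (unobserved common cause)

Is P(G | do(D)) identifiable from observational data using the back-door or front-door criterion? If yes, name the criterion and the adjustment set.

P(G|do(D)): frontdoor, adjust for {F}.

desc(D)\{D}={F,G,Z}; candidates ⊆ {L}.
D↔G: latent back-door arc(s) into D.
size 0: {}; under {} D still reaches {G,Z} ∋ G.
size 1: {L}; under {L} D still reaches {G,Z} ∋ G.
D↔G cannot be blocked by any observed set — no back-door set.
{F}: (i) intercepts every directed D→G path; (ii) no back-door D→{F}; (iii) {D} blocks every back-door {F}→G. Front-door holds.
P(G|do(D)) = Σ_{F} P(F|D) Σ_{D'} P(G|F,D')P(D').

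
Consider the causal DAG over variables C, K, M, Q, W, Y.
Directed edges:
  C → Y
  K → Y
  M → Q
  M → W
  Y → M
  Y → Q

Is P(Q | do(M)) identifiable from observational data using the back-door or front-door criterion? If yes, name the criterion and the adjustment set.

P(Q|do(M)): backdoor, adjust for {Y}.

desc(M)\{M}={Q,W}; candidates ⊆ {C,K,Y}.
size 0: {}; under {} M still reaches {C,K,Q,Y} ∋ Q.
{Y}: M⊥Q given {Y} in G with M→· removed — back-door holds.
P(Q|do(M)) = Σ_{Y} P(Q|M,Y)·P(Y).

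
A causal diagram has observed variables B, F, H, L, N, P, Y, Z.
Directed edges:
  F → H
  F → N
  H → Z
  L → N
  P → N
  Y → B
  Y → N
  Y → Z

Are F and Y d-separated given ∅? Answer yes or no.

Yes — F ⊥ Y | ∅.

Bayes-Ball from F | ∅ reaches {H,N,Z}.
Y ∉ reach(F|∅) ⇒ F ⊥ Y | ∅.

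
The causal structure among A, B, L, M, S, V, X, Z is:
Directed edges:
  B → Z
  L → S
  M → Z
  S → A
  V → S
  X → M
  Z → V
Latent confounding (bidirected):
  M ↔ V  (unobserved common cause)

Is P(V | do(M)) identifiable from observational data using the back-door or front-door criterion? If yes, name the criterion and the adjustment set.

desc(M)\{M}={A,S,V,Z}; candidates ⊆ {B,L,X}.
M↔V: latent back-door arc(s) into M.
size 0: {}; under {} M still reaches {A,S,V,X} ∋ V.
size 1: {B}, {L}, {X}; under {B} M still reaches {A,S,V,X} ∋ V.
size 2: {B,L}, {B,X}, {L,X}; under {B,L} M still reaches {A,S,V,X} ∋ V.
M↔V cannot be blocked by any observed set — no back-door set.
{Z}: (i) intercepts every directed M→V path; (ii) no back-door M→{Z}; (iii) {M} blocks every back-door {Z}→V. Front-door holds.
P(V|do(M)) = Σ_{Z} P(Z|M) Σ_{M'} P(V|Z,M')P(M').

P(V|do(M)): frontdoor, adjust for {Z}.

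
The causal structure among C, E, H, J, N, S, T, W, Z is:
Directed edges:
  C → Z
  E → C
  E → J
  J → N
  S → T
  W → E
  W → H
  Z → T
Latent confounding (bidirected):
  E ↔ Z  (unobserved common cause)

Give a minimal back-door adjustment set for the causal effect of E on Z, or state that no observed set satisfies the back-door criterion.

desc(E)\{E}={C,J,N,T,Z}; candidates ⊆ {H,S,W}.
E↔Z: latent back-door arc(s) into E.
size 0: {}; under {} E still reaches {H,T,W,Z} ∋ Z.
size 1: {H}, {S}, {W}; under {H} E still reaches {T,W,Z} ∋ Z.
size 2: {H,S}, {H,W}, {S,W}; under {H,S} E still reaches {T,W,Z} ∋ Z.
E↔Z cannot be blocked by any observed set — no back-door set.

E→Z: no observed back-door set.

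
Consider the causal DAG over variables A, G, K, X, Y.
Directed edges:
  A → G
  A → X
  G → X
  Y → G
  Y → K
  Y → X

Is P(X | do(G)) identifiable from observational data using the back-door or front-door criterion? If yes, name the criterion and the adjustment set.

P(X|do(G)): backdoor, adjust for {A, Y}.

desc(G)\{G}={X}; candidates ⊆ {A,K,Y}.
size 0: {}; under {} G still reaches {A,K,X,Y} ∋ X.
size 1: {A}, {K}, {Y}; under {A} G still reaches {K,X,Y} ∋ X.
{A,Y}: G⊥X given {A,Y} in G with G→· removed — back-door holds.
P(X|do(G)) = Σ_{A,Y} P(X|G,A,Y)·P(A,Y).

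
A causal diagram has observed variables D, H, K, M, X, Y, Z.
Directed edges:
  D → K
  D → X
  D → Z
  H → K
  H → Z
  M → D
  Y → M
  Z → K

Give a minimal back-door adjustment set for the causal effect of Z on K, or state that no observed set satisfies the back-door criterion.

desc(Z)\{Z}={K}; candidates ⊆ {D,H,M,X,Y}.
size 0: {}; under {} Z still reaches {D,H,K,M,X,Y} ∋ K.
size 1: {D}, {H}, {M} …(+2); under {D} Z still reaches {H,K} ∋ K.
{D,H}: Z⊥K given {D,H} in G with Z→· removed — back-door holds.

Z→K: minimal back-door set {D, H}.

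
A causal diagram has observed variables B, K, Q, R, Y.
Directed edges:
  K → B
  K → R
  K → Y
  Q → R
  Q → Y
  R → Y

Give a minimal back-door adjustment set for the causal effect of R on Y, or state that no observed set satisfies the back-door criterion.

R→Y: minimal back-door set {K, Q}.

desc(R)\{R}={Y}; candidates ⊆ {B,K,Q}.
size 0: {}; under {} R still reaches {B,K,Q,Y} ∋ Y.
size 1: {B}, {K}, {Q}; under {B} R still reaches {K,Q,Y} ∋ Y.
{K,Q}: R⊥Y given {K,Q} in G with R→· removed — back-door holds.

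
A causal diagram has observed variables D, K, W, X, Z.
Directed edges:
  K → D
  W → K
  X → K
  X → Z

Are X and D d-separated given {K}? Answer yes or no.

Bayes-Ball from X | {K} reaches {W,Z}.
D ∉ reach(X|{K}) ⇒ X ⊥ D | {K}.

Yes — X ⊥ D | {K}.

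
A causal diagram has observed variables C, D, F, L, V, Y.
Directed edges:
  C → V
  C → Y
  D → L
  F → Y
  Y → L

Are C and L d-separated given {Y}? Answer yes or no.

Yes — C ⊥ L | {Y}.

Bayes-Ball from C | {Y} reaches {F,V}.
L ∉ reach(C|{Y}) ⇒ C ⊥ L | {Y}.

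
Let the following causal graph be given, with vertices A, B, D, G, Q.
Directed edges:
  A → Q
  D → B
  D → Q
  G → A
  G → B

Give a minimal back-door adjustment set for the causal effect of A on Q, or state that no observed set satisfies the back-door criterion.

desc(A)\{A}={Q}; candidates ⊆ {B,D,G}.
∅: A⊥Q given ∅ in G with A→· removed — back-door holds.

A→Q: minimal back-door set ∅.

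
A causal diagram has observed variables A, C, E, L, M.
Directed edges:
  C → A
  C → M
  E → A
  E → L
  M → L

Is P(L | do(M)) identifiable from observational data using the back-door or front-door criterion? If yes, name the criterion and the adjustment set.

desc(M)\{M}={L}; candidates ⊆ {A,C,E}.
∅: M⊥L given ∅ in G with M→· removed — back-door holds.
P(L|do(M)) = P(L|M) — no adjustment needed.

P(L|do(M)): backdoor, adjust for ∅.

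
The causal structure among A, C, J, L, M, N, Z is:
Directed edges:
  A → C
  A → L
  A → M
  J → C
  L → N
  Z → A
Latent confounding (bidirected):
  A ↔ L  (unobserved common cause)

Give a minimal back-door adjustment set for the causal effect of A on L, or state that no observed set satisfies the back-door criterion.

A→L: no observed back-door set.

desc(A)\{A}={C,L,M,N}; candidates ⊆ {J,Z}.
A↔L: latent back-door arc(s) into A.
size 0: {}; under {} A still reaches {L,N,Z} ∋ L.
size 1: {J}, {Z}; under {J} A still reaches {L,N,Z} ∋ L.
size 2: {J,Z}; under {J,Z} A still reaches {L,N} ∋ L.
A↔L cannot be blocked by any observed set — no back-door set.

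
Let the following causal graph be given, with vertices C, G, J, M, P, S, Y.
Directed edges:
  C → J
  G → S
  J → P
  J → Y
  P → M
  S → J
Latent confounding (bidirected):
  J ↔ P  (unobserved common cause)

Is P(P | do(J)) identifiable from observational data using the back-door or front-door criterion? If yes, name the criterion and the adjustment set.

P(P|do(J)): not identifiable (no BD/FD set).

desc(J)\{J}={M,P,Y}; candidates ⊆ {C,G,S}.
J↔P: latent back-door arc(s) into J.
size 0: {}; under {} J still reaches {C,G,M,P,S} ∋ P.
size 1: {C}, {G}, {S}; under {C} J still reaches {G,M,P,S} ∋ P.
size 2: {C,G}, {C,S}, {G,S}; under {C,G} J still reaches {M,P,S} ∋ P.
J↔P cannot be blocked by any observed set — no back-door set.
No mediator lies on a directed J→…→P path.
Neither criterion identifies P(P|do(J)) in this graph.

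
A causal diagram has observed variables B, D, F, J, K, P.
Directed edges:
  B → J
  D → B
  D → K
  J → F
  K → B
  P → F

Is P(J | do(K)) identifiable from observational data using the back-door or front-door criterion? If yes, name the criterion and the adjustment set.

desc(K)\{K}={B,F,J}; candidates ⊆ {D,P}.
size 0: {}; under {} K still reaches {B,D,F,J} ∋ J.
{D}: K⊥J given {D} in G with K→· removed — back-door holds.
P(J|do(K)) = Σ_{D} P(J|K,D)·P(D).

P(J|do(K)): backdoor, adjust for {D}.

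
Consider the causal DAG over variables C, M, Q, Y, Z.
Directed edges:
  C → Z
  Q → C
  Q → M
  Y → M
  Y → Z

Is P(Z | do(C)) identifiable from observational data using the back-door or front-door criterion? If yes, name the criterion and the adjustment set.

desc(C)\{C}={Z}; candidates ⊆ {M,Q,Y}.
∅: C⊥Z given ∅ in G with C→· removed — back-door holds.
P(Z|do(C)) = P(Z|C) — no adjustment needed.

P(Z|do(C)): backdoor, adjust for ∅.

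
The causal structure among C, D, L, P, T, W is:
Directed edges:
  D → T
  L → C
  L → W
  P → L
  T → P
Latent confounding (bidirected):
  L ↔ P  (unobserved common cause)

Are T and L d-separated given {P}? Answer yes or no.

No — T and L are d-connected given {P}.

Bayes-Ball from T | {P} reaches {C,D,L,W}.
L ∈ reach(T|{P}) ⇒ T ⊥̸ L | {P}.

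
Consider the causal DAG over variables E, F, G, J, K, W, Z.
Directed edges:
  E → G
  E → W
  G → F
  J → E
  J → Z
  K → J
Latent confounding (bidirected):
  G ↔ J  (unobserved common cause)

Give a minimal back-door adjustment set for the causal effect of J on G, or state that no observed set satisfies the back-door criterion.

desc(J)\{J}={E,F,G,W,Z}; candidates ⊆ {K}.
J↔G: latent back-door arc(s) into J.
size 0: {}; under {} J still reaches {F,G,K} ∋ G.
size 1: {K}; under {K} J still reaches {F,G} ∋ G.
J↔G cannot be blocked by any observed set — no back-door set.

J→G: no observed back-door set.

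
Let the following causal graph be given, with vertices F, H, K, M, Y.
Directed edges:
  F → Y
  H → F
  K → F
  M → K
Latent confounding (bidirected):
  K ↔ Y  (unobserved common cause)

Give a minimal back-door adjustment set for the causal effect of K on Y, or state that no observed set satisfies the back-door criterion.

K→Y: no observed back-door set.

desc(K)\{K}={F,Y}; candidates ⊆ {H,M}.
K↔Y: latent back-door arc(s) into K.
size 0: {}; under {} K still reaches {M,Y} ∋ Y.
size 1: {H}, {M}; under {H} K still reaches {M,Y} ∋ Y.
size 2: {H,M}; under {H,M} K still reaches {Y} ∋ Y.
K↔Y cannot be blocked by any observed set — no back-door set.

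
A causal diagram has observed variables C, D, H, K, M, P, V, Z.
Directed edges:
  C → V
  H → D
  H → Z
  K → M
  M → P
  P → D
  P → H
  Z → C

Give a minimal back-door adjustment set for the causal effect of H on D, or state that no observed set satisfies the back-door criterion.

desc(H)\{H}={C,D,V,Z}; candidates ⊆ {K,M,P}.
size 0: {}; under {} H still reaches {D,K,M,P} ∋ D.
{P}: H⊥D given {P} in G with H→· removed — back-door holds.

H→D: minimal back-door set {P}.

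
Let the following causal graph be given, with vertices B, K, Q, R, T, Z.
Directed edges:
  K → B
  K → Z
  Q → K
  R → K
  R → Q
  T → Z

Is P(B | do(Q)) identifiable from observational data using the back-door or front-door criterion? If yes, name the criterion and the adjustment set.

P(B|do(Q)): backdoor, adjust for {R}.

desc(Q)\{Q}={B,K,Z}; candidates ⊆ {R,T}.
size 0: {}; under {} Q still reaches {B,K,R,Z} ∋ B.
{R}: Q⊥B given {R} in G with Q→· removed — back-door holds.
P(B|do(Q)) = Σ_{R} P(B|Q,R)·P(R).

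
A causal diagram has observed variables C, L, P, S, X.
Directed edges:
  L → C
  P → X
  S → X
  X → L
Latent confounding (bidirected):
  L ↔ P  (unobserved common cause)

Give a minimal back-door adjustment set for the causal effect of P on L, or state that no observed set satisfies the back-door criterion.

desc(P)\{P}={C,L,X}; candidates ⊆ {S}.
P↔L: latent back-door arc(s) into P.
size 0: {}; under {} P still reaches {C,L} ∋ L.
size 1: {S}; under {S} P still reaches {C,L} ∋ L.
P↔L cannot be blocked by any observed set — no back-door set.

P→L: no observed back-door set.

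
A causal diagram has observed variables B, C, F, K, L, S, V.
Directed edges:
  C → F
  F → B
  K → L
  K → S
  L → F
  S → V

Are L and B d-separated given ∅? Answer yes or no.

Bayes-Ball from L | ∅ reaches {B,F,K,S,V}.
B ∈ reach(L|∅) ⇒ L ⊥̸ B | ∅.

No — L and B are d-connected given ∅.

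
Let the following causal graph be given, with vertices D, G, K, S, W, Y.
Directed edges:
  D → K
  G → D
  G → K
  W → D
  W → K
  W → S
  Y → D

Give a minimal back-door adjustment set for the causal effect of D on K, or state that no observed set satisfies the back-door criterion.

D→K: minimal back-door set {G, W}.

desc(D)\{D}={K}; candidates ⊆ {G,S,W,Y}.
size 0: {}; under {} D still reaches {G,K,S,W,Y} ∋ K.
size 1: {G}, {S}, {W} …(+1); under {G} D still reaches {K,S,W,Y} ∋ K.
{G,W}: D⊥K given {G,W} in G with D→· removed — back-door holds.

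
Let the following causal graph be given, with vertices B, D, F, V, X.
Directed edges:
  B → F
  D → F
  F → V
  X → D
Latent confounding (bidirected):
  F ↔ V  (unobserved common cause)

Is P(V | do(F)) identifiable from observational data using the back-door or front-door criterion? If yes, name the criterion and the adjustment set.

desc(F)\{F}={V}; candidates ⊆ {B,D,X}.
F↔V: latent back-door arc(s) into F.
size 0: {}; under {} F still reaches {B,D,V,X} ∋ V.
size 1: {B}, {D}, {X}; under {B} F still reaches {D,V,X} ∋ V.
size 2: {B,D}, {B,X}, {D,X}; under {B,D} F still reaches {V} ∋ V.
F↔V cannot be blocked by any observed set — no back-door set.
No mediator lies on a directed F→…→V path.
Neither criterion identifies P(V|do(F)) in this graph.

P(V|do(F)): not identifiable (no BD/FD set).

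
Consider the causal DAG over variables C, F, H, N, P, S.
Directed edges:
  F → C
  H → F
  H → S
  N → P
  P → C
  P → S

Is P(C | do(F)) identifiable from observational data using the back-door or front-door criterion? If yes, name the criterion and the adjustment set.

desc(F)\{F}={C}; candidates ⊆ {H,N,P,S}.
∅: F⊥C given ∅ in G with F→· removed — back-door holds.
P(C|do(F)) = P(C|F) — no adjustment needed.

P(C|do(F)): backdoor, adjust for ∅.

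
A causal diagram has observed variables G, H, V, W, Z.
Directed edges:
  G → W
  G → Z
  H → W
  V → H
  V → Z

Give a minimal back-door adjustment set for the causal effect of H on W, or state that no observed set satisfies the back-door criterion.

H→W: minimal back-door set ∅.

desc(H)\{H}={W}; candidates ⊆ {G,V,Z}.
∅: H⊥W given ∅ in G with H→· removed — back-door holds.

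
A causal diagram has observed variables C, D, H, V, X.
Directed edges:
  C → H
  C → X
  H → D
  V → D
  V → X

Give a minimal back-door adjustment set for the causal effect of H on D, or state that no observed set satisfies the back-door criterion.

desc(H)\{H}={D}; candidates ⊆ {C,V,X}.
∅: H⊥D given ∅ in G with H→· removed — back-door holds.

H→D: minimal back-door set ∅.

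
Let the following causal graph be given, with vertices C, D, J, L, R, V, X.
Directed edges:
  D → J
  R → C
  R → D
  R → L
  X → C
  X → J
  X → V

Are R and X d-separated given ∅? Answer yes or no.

Yes — R ⊥ X | ∅.

Bayes-Ball from R | ∅ reaches {C,D,J,L}.
X ∉ reach(R|∅) ⇒ R ⊥ X | ∅.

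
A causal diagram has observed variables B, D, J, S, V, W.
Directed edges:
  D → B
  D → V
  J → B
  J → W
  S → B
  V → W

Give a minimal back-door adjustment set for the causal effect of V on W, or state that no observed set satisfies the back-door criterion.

V→W: minimal back-door set ∅.

desc(V)\{V}={W}; candidates ⊆ {B,D,J,S}.
∅: V⊥W given ∅ in G with V→· removed — back-door holds.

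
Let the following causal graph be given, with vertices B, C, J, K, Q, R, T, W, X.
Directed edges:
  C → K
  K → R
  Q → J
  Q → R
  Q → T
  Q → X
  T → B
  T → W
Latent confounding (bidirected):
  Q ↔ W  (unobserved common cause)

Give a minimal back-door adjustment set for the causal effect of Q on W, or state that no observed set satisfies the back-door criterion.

Q→W: no observed back-door set.

desc(Q)\{Q}={B,J,R,T,W,X}; candidates ⊆ {C,K}.
Q↔W: latent back-door arc(s) into Q.
size 0: {}; under {} Q still reaches {W} ∋ W.
size 1: {C}, {K}; under {C} Q still reaches {W} ∋ W.
size 2: {C,K}; under {C,K} Q still reaches {W} ∋ W.
Q↔W cannot be blocked by any observed set — no back-door set.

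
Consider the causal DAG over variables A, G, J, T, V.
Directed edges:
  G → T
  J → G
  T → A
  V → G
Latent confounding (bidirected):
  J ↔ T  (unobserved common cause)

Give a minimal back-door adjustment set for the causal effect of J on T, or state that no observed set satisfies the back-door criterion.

desc(J)\{J}={A,G,T}; candidates ⊆ {V}.
J↔T: latent back-door arc(s) into J.
size 0: {}; under {} J still reaches {A,T} ∋ T.
size 1: {V}; under {V} J still reaches {A,T} ∋ T.
J↔T cannot be blocked by any observed set — no back-door set.

J→T: no observed back-door set.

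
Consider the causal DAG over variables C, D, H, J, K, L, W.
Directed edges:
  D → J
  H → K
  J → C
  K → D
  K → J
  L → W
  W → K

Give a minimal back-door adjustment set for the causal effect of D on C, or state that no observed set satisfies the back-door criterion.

D→C: minimal back-door set {K}.

desc(D)\{D}={C,J}; candidates ⊆ {H,K,L,W}.
size 0: {}; under {} D still reaches {C,H,J,K,L,W} ∋ C.
{K}: D⊥C given {K} in G with D→· removed — back-door holds.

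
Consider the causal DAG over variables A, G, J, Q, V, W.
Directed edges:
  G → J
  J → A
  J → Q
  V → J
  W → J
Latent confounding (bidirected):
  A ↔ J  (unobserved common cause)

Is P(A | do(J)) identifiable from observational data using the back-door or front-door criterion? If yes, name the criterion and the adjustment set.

desc(J)\{J}={A,Q}; candidates ⊆ {G,V,W}.
J↔A: latent back-door arc(s) into J.
size 0: {}; under {} J still reaches {A,G,V,W} ∋ A.
size 1: {G}, {V}, {W}; under {G} J still reaches {A,V,W} ∋ A.
size 2: {G,V}, {G,W}, {V,W}; under {G,V} J still reaches {A,W} ∋ A.
J↔A cannot be blocked by any observed set — no back-door set.
No mediator lies on a directed J→…→A path.
Neither criterion identifies P(A|do(J)) in this graph.

P(A|do(J)): not identifiable (no BD/FD set).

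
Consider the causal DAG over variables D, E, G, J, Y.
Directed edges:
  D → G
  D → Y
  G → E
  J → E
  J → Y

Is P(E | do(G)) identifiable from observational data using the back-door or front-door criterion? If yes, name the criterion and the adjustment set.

P(E|do(G)): backdoor, adjust for ∅.

desc(G)\{G}={E}; candidates ⊆ {D,J,Y}.
∅: G⊥E given ∅ in G with G→· removed — back-door holds.
P(E|do(G)) = P(E|G) — no adjustment needed.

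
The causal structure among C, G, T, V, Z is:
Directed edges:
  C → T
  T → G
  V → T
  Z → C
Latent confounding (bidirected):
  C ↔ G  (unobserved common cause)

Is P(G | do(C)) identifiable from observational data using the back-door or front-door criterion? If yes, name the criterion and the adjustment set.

desc(C)\{C}={G,T}; candidates ⊆ {V,Z}.
C↔G: latent back-door arc(s) into C.
size 0: {}; under {} C still reaches {G,Z} ∋ G.
size 1: {V}, {Z}; under {V} C still reaches {G,Z} ∋ G.
size 2: {V,Z}; under {V,Z} C still reaches {G} ∋ G.
C↔G cannot be blocked by any observed set — no back-door set.
{T}: (i) intercepts every directed C→G path; (ii) no back-door C→{T}; (iii) {C} blocks every back-door {T}→G. Front-door holds.
P(G|do(C)) = Σ_{T} P(T|C) Σ_{C'} P(G|T,C')P(C').

P(G|do(C)): frontdoor, adjust for {T}.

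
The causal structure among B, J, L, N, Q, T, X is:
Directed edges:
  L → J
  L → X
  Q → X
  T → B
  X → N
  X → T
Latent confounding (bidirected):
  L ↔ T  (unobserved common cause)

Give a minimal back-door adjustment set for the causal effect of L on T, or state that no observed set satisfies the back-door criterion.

desc(L)\{L}={B,J,N,T,X}; candidates ⊆ {Q}.
L↔T: latent back-door arc(s) into L.
size 0: {}; under {} L still reaches {B,T} ∋ T.
size 1: {Q}; under {Q} L still reaches {B,T} ∋ T.
L↔T cannot be blocked by any observed set — no back-door set.

L→T: no observed back-door set.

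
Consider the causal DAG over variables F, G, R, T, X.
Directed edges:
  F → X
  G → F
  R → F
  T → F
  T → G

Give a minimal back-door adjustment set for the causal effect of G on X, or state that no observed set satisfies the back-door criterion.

desc(G)\{G}={F,X}; candidates ⊆ {R,T}.
size 0: {}; under {} G still reaches {F,T,X} ∋ X.
{T}: G⊥X given {T} in G with G→· removed — back-door holds.

G→X: minimal back-door set {T}.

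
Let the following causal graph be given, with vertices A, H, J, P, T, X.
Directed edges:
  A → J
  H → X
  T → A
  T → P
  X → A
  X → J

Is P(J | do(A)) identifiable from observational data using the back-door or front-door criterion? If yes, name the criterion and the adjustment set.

desc(A)\{A}={J}; candidates ⊆ {H,P,T,X}.
size 0: {}; under {} A still reaches {H,J,P,T,X} ∋ J.
{X}: A⊥J given {X} in G with A→· removed — back-door holds.
P(J|do(A)) = Σ_{X} P(J|A,X)·P(X).

P(J|do(A)): backdoor, adjust for {X}.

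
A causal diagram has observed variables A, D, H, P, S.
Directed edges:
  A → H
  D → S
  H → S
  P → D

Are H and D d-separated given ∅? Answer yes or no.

Bayes-Ball from H | ∅ reaches {A,S}.
D ∉ reach(H|∅) ⇒ H ⊥ D | ∅.

Yes — H ⊥ D | ∅.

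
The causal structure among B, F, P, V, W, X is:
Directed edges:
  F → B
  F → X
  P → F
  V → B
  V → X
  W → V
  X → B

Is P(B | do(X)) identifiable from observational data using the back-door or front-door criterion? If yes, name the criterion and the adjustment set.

P(B|do(X)): backdoor, adjust for {F, V}.

desc(X)\{X}={B}; candidates ⊆ {F,P,V,W}.
size 0: {}; under {} X still reaches {B,F,P,V,W} ∋ B.
size 1: {F}, {P}, {V} …(+1); under {F} X still reaches {B,V,W} ∋ B.
{F,V}: X⊥B given {F,V} in G with X→· removed — back-door holds.
P(B|do(X)) = Σ_{F,V} P(B|X,F,V)·P(F,V).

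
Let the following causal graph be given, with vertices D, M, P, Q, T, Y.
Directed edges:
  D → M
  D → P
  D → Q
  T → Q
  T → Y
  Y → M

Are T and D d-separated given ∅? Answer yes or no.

Yes — T ⊥ D | ∅.

Bayes-Ball from T | ∅ reaches {M,Q,Y}.
D ∉ reach(T|∅) ⇒ T ⊥ D | ∅.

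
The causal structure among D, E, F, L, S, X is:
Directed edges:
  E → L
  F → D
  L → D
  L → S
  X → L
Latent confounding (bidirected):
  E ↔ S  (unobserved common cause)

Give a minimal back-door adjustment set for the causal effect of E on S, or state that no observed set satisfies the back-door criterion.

desc(E)\{E}={D,L,S}; candidates ⊆ {F,X}.
E↔S: latent back-door arc(s) into E.
size 0: {}; under {} E still reaches {S} ∋ S.
size 1: {F}, {X}; under {F} E still reaches {S} ∋ S.
size 2: {F,X}; under {F,X} E still reaches {S} ∋ S.
E↔S cannot be blocked by any observed set — no back-door set.

E→S: no observed back-door set.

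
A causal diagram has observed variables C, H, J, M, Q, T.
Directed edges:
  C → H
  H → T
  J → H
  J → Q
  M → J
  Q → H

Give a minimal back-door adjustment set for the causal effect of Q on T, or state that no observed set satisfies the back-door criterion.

Q→T: minimal back-door set {J}.

desc(Q)\{Q}={H,T}; candidates ⊆ {C,J,M}.
size 0: {}; under {} Q still reaches {H,J,M,T} ∋ T.
{J}: Q⊥T given {J} in G with Q→· removed — back-door holds.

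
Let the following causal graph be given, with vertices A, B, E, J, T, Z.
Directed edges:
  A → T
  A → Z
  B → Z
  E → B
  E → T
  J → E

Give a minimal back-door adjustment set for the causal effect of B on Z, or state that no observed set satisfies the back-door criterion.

desc(B)\{B}={Z}; candidates ⊆ {A,E,J,T}.
∅: B⊥Z given ∅ in G with B→· removed — back-door holds.

B→Z: minimal back-door set ∅.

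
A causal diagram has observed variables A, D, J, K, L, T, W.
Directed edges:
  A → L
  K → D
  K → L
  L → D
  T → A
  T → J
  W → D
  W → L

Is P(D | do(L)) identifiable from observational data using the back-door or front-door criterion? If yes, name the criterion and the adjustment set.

desc(L)\{L}={D}; candidates ⊆ {A,J,K,T,W}.
size 0: {}; under {} L still reaches {A,D,J,K,T,W} ∋ D.
size 1: {A}, {J}, {K} …(+2); under {A} L still reaches {D,K,W} ∋ D.
{K,W}: L⊥D given {K,W} in G with L→· removed — back-door holds.
P(D|do(L)) = Σ_{K,W} P(D|L,K,W)·P(K,W).

P(D|do(L)): backdoor, adjust for {K, W}.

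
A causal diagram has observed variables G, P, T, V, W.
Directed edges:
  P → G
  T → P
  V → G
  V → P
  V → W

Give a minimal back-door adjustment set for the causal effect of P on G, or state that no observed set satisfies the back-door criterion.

P→G: minimal back-door set {V}.

desc(P)\{P}={G}; candidates ⊆ {T,V,W}.
size 0: {}; under {} P still reaches {G,T,V,W} ∋ G.
{V}: P⊥G given {V} in G with P→· removed — back-door holds.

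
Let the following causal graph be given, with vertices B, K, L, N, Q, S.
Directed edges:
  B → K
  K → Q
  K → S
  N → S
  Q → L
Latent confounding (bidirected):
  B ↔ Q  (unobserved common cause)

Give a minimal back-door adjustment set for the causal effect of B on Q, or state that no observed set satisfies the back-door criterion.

desc(B)\{B}={K,L,Q,S}; candidates ⊆ {N}.
B↔Q: latent back-door arc(s) into B.
size 0: {}; under {} B still reaches {L,Q} ∋ Q.
size 1: {N}; under {N} B still reaches {L,Q} ∋ Q.
B↔Q cannot be blocked by any observed set — no back-door set.

B→Q: no observed back-door set.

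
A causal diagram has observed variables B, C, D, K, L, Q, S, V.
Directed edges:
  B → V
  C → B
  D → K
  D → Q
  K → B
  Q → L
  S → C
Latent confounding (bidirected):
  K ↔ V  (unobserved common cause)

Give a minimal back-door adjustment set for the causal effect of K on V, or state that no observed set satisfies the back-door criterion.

K→V: no observed back-door set.

desc(K)\{K}={B,V}; candidates ⊆ {C,D,L,Q,S}.
K↔V: latent back-door arc(s) into K.
size 0: {}; under {} K still reaches {D,L,Q,V} ∋ V.
size 1: {C}, {D}, {L} …(+2); under {C} K still reaches {D,L,Q,V} ∋ V.
size 2: {C,D}, {C,L}, {C,Q} …(+7); under {C,D} K still reaches {V} ∋ V.
K↔V cannot be blocked by any observed set — no back-door set.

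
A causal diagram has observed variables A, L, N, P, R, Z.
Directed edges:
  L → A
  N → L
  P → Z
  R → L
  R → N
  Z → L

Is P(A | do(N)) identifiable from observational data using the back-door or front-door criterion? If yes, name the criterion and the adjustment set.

desc(N)\{N}={A,L}; candidates ⊆ {P,R,Z}.
size 0: {}; under {} N still reaches {A,L,R} ∋ A.
{R}: N⊥A given {R} in G with N→· removed — back-door holds.
P(A|do(N)) = Σ_{R} P(A|N,R)·P(R).

P(A|do(N)): backdoor, adjust for {R}.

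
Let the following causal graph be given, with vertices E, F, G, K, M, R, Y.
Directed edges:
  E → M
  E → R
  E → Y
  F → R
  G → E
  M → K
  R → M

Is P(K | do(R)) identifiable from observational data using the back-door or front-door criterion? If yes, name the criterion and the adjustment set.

P(K|do(R)): backdoor, adjust for {E}.

desc(R)\{R}={K,M}; candidates ⊆ {E,F,G,Y}.
size 0: {}; under {} R still reaches {E,F,G,K,M,Y} ∋ K.
{E}: R⊥K given {E} in G with R→· removed — back-door holds.
P(K|do(R)) = Σ_{E} P(K|R,E)·P(E).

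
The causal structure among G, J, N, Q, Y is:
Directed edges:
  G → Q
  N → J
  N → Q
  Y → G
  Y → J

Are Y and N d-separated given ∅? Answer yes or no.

Yes — Y ⊥ N | ∅.

Bayes-Ball from Y | ∅ reaches {G,J,Q}.
N ∉ reach(Y|∅) ⇒ Y ⊥ N | ∅.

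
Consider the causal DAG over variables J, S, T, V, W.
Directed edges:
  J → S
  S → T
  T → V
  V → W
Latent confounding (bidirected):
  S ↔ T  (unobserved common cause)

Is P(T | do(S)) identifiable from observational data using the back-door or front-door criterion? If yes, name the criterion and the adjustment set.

P(T|do(S)): not identifiable (no BD/FD set).

desc(S)\{S}={T,V,W}; candidates ⊆ {J}.
S↔T: latent back-door arc(s) into S.
size 0: {}; under {} S still reaches {J,T,V,W} ∋ T.
size 1: {J}; under {J} S still reaches {T,V,W} ∋ T.
S↔T cannot be blocked by any observed set — no back-door set.
No mediator lies on a directed S→…→T path.
Neither criterion identifies P(T|do(S)) in this graph.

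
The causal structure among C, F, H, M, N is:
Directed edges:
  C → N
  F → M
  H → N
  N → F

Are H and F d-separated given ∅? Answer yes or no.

No — H and F are d-connected given ∅.

Bayes-Ball from H | ∅ reaches {F,M,N}.
F ∈ reach(H|∅) ⇒ H ⊥̸ F | ∅.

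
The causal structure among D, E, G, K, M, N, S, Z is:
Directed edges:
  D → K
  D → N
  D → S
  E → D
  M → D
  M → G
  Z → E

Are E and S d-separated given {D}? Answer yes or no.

Bayes-Ball from E | {D} reaches {G,M,Z}.
S ∉ reach(E|{D}) ⇒ E ⊥ S | {D}.

Yes — E ⊥ S | {D}.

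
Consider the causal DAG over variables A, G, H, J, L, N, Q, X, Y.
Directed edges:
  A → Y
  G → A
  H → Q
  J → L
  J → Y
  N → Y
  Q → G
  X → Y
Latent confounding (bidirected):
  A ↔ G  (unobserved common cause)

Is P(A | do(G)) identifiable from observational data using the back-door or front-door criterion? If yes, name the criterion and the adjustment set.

P(A|do(G)): not identifiable (no BD/FD set).

desc(G)\{G}={A,Y}; candidates ⊆ {H,J,L,N,Q,X}.
G↔A: latent back-door arc(s) into G.
size 0: {}; under {} G still reaches {A,H,Q,Y} ∋ A.
size 1: {H}, {J}, {L} …(+3); under {H} G still reaches {A,Q,Y} ∋ A.
size 2: {H,J}, {H,L}, {H,N} …(+12); under {H,J} G still reaches {A,Q,Y} ∋ A.
G↔A cannot be blocked by any observed set — no back-door set.
No mediator lies on a directed G→…→A path.
Neither criterion identifies P(A|do(G)) in this graph.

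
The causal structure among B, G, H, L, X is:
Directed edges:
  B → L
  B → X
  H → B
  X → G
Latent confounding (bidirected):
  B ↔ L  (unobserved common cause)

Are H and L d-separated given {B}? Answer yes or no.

No — H and L are d-connected given {B}.

Bayes-Ball from H | {B} reaches {L}.
L ∈ reach(H|{B}) ⇒ H ⊥̸ L | {B}.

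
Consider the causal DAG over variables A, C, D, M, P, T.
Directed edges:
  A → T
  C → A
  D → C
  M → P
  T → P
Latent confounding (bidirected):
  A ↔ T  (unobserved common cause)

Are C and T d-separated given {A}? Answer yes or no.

Bayes-Ball from C | {A} reaches {D,P,T}.
T ∈ reach(C|{A}) ⇒ C ⊥̸ T | {A}.

No — C and T are d-connected given {A}.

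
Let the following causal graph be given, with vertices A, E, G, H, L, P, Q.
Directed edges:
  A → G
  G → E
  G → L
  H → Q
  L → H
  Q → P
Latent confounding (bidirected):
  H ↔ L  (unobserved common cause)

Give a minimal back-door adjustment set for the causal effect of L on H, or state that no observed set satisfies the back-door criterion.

L→H: no observed back-door set.

desc(L)\{L}={H,P,Q}; candidates ⊆ {A,E,G}.
L↔H: latent back-door arc(s) into L.
size 0: {}; under {} L still reaches {A,E,G,H,P,Q} ∋ H.
size 1: {A}, {E}, {G}; under {A} L still reaches {E,G,H,P,Q} ∋ H.
size 2: {A,E}, {A,G}, {E,G}; under {A,E} L still reaches {G,H,P,Q} ∋ H.
L↔H cannot be blocked by any observed set — no back-door set.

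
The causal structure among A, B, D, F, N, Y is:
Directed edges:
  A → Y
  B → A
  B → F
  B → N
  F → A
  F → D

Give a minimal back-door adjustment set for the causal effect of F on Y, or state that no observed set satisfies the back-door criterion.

desc(F)\{F}={A,D,Y}; candidates ⊆ {B,N}.
size 0: {}; under {} F still reaches {A,B,N,Y} ∋ Y.
{B}: F⊥Y given {B} in G with F→· removed — back-door holds.

F→Y: minimal back-door set {B}.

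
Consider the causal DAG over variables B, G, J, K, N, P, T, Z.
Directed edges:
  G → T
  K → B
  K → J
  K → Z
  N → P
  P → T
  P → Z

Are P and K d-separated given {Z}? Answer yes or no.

Bayes-Ball from P | {Z} reaches {B,J,K,N,T}.
K ∈ reach(P|{Z}) ⇒ P ⊥̸ K | {Z}.

No — P and K are d-connected given {Z}.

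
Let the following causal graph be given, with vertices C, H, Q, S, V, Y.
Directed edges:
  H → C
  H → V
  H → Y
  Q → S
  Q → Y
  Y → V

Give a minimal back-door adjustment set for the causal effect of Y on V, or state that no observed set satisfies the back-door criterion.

Y→V: minimal back-door set {H}.

desc(Y)\{Y}={V}; candidates ⊆ {C,H,Q,S}.
size 0: {}; under {} Y still reaches {C,H,Q,S,V} ∋ V.
{H}: Y⊥V given {H} in G with Y→· removed — back-door holds.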